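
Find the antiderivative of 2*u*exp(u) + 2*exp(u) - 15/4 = u*(8*exp(u) - 15)/4 + C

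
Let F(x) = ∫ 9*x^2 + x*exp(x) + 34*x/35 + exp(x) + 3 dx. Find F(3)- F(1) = -E + 3*exp(3) + 3076/35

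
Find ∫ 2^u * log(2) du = 2^u + C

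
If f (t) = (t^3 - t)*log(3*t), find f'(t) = 3*t^2*log(t) + t^2 + 3*t^2*log(3) - log(t) - log(3) - 1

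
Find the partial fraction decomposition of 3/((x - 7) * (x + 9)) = -3/(16*(x + 9)) + 3/(16*(x - 7))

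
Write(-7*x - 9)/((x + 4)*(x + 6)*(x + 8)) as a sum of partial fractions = 47/(8*(x + 8)) - 33/(4*(x + 6)) + 19/(8*(x + 4))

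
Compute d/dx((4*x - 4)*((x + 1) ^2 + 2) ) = 12*x^2 + 8*x + 4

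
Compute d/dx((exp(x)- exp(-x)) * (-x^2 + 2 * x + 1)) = (-x^2*exp(2*x) - x^2 + 4*x + 3*exp(2*x) - 1)*exp(-x)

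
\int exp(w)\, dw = exp(w) + C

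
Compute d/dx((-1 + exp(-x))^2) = (2*exp(x) - 2)*exp(-2*x)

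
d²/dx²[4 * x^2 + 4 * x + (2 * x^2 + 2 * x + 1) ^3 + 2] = 240*x^4 + 480*x^3 + 432*x^2 + 192*x + 44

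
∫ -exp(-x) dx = exp(-x) + C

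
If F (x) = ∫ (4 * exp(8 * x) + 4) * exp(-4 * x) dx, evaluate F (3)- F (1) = -exp(4) - exp(-12) + exp(-4) + exp(12)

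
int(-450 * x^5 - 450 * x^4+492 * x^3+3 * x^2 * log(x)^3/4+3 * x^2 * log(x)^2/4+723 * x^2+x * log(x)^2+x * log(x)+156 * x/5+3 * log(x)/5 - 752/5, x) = x*(-1500*x^5 - 1800*x^4 + 2460*x^3 + 5*x^2*log(x)^3 + 4820*x^2 + 10*x*log(x)^2 + 312*x + 12*log(x) - 3020)/20 + C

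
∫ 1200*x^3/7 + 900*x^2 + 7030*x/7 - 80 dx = 300*x^4/7 + 300*x^3 + 3515*x^2/7 - 80*x + C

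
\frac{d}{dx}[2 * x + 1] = 2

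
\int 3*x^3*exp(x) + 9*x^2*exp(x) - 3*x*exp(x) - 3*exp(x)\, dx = 3*x*(x^2 - 1)*exp(x) + C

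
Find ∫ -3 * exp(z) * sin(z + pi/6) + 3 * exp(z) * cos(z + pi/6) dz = 3*exp(z)*cos(z + pi/6) + C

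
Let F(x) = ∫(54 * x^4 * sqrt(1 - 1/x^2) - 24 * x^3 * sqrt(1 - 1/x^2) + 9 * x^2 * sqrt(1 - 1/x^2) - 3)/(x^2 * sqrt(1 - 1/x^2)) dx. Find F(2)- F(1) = 99 - pi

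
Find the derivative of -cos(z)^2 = sin(2*z)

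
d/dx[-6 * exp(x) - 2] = -6*exp(x)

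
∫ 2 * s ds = s^2 + C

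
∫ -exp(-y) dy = exp(-y) + C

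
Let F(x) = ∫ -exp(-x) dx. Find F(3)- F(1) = -exp(-1) + exp(-3)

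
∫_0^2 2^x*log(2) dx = 3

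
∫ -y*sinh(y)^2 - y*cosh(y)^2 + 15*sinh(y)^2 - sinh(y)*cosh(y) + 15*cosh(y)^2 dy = -(y - 15)*sinh(2*y)/2 + C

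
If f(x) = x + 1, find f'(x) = 1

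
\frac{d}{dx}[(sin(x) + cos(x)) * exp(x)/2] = exp(x)*cos(x)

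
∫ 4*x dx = 2*x^2 + C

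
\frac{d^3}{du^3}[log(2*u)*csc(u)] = (u^3*log(u)*cos(u)/sin(u) - 6*u^3*log(u)*cos(u)/sin(u)^3 + u^3*log(2)*cos(u)/sin(u) - 6*u^3*log(2)*cos(u)/sin(u)^3 - 3*u^2 + 6*u^2/sin(u)^2 + 3*u*cos(u)/sin(u) + 2)/(u^3*sin(u))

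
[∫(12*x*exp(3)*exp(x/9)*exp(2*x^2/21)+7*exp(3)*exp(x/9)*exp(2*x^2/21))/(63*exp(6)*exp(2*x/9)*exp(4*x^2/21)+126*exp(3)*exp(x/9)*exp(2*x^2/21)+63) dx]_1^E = -exp(202/63)/(1 + exp(202/63)) + exp(E/9 + 2*exp(2)/21 + 3)/(1 + exp(E/9 + 2*exp(2)/21 + 3))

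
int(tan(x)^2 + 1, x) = tan(x) + C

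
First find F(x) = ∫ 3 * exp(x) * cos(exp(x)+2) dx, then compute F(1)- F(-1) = 3*sin(2 + E) - 3*sin(exp(-1) + 2)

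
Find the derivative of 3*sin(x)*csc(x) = 0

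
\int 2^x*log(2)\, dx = 2^x + C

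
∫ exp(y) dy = exp(y) + C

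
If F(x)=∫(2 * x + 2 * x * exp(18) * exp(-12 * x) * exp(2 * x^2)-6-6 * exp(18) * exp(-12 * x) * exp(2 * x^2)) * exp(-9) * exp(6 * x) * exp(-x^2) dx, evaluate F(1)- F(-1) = -exp(16) - exp(-4) + exp(-16) + exp(4)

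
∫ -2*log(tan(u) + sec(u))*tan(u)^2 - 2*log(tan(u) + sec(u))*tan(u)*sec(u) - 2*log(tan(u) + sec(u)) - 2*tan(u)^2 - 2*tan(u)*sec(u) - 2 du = -2*(tan(u) + sec(u))*log(tan(u) + sec(u)) + C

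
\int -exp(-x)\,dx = exp(-x) + C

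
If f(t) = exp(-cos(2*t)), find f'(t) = 2*exp(-cos(2*t))*sin(2*t)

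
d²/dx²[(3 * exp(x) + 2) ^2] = 36*exp(2*x) + 12*exp(x)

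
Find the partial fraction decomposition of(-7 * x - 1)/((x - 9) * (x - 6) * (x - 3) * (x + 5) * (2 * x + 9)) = -488/(8505*(2*x + 9)) + 17/(616*(x + 5)) - 11/(1080*(x - 3)) + 43/(2079*(x - 6)) - 16/(1701*(x - 9))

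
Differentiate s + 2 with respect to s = 1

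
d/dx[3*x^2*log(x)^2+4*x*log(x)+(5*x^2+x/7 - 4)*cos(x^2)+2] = -10*x^3*sin(x^2) - 2*x^2*sin(x^2)/7 + 6*x*log(x)^2 + 6*x*log(x) + 8*x*sin(x^2) + 10*x*cos(x^2) + 4*log(x) + cos(x^2)/7 + 4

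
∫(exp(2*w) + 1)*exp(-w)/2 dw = sinh(w) + C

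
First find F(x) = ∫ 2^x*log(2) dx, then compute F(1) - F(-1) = 3/2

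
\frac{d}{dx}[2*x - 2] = 2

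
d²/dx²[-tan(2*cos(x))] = 2*(-4*sin(x)^2*sin(2*cos(x))/cos(2*cos(x)) + cos(x))/cos(2*cos(x))^2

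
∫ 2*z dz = z^2 + C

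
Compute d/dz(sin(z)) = cos(z)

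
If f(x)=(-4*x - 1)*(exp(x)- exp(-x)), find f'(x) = (-4*x*exp(2*x) - 4*x - 5*exp(2*x) + 3)*exp(-x)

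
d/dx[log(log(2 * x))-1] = 1/(x*log(x) + x*log(2))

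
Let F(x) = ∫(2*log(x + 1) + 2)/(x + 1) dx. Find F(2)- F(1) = -(log(2) + 1)^2 + (1 + log(3))^2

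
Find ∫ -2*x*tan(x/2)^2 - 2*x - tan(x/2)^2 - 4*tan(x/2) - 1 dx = (-4*x - 2)*tan(x/2) + C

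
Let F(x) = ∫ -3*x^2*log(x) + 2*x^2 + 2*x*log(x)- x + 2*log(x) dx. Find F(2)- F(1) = 2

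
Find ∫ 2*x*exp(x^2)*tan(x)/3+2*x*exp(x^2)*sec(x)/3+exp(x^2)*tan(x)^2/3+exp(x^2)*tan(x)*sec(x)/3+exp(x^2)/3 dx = (tan(x) + sec(x))*exp(x^2)/3 + C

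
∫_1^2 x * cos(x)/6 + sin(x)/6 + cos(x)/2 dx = -2*sin(1)/3 + 5*sin(2)/6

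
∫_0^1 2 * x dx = 1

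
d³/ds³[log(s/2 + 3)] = 2/(s^3 + 18*s^2 + 108*s + 216)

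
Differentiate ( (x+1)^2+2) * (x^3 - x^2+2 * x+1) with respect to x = 5*x^4 + 4*x^3 + 9*x^2 + 4*x + 8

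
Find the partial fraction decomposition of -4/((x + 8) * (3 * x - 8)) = -3/(8*(3*x - 8)) + 1/(8*(x + 8))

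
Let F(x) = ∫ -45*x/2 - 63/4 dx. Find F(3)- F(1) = -243/2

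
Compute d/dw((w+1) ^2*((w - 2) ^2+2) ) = 4*w^3 - 6*w^2 - 2*w + 8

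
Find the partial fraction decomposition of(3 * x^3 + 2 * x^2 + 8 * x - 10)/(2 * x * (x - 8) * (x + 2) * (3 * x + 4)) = -327/(224*(3*x + 4)) + 21/(40*(x + 2)) + 859/(2240*(x - 8)) + 5/(64*x)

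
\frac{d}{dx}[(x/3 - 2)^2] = 2*x/9 - 4/3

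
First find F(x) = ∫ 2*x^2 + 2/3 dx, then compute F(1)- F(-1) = 8/3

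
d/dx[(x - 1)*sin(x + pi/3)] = x*cos(x + pi/3) + sqrt(2)*sin(x + pi/12)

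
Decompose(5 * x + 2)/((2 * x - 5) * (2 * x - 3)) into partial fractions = -19/(4*(2*x - 3)) + 29/(4*(2*x - 5))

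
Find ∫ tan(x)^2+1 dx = tan(x) + C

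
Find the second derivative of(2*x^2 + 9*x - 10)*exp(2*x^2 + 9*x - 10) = 32*x^4*exp(2*x^2 + 9*x - 10) + 288*x^3*exp(2*x^2 + 9*x - 10) + 690*x^2*exp(2*x^2 + 9*x - 10) + 189*x*exp(2*x^2 + 9*x - 10) - 684*exp(2*x^2 + 9*x - 10)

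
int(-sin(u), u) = cos(u) + C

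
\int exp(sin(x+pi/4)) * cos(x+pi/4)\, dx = exp(sin(x + pi/4)) + C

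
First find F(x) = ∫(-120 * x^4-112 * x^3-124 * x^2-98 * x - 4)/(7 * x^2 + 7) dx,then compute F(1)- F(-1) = -88/7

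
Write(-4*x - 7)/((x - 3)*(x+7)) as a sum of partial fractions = -21/(10*(x + 7)) - 19/(10*(x - 3))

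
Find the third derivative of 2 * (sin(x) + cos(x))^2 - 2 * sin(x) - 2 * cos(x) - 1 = -16*cos(2*x) + 2*sqrt(2)*cos(x + pi/4)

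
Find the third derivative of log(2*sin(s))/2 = cos(s)/sin(s)^3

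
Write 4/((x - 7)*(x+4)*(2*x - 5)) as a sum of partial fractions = -16/(117*(2*x - 5)) + 4/(143*(x + 4)) + 4/(99*(x - 7))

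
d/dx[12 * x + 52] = 12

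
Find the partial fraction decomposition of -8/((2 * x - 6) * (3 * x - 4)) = 12/(5*(3*x - 4)) - 4/(5*(x - 3))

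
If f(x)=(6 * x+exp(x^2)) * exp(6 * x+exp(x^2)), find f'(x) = 12*x^2*exp(x^2 + 6*x + exp(x^2)) + 36*x*exp(6*x + exp(x^2)) + 2*x*exp(x^2 + 6*x + exp(x^2)) + 2*x*exp(2*x^2 + 6*x + exp(x^2)) + 6*exp(6*x + exp(x^2)) + 6*exp(x^2 + 6*x + exp(x^2))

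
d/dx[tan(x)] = cos(x)^(-2)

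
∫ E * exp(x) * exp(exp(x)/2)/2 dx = exp(exp(x)/2 + 1) + C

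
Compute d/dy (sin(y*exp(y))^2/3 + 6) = (y + 1)*exp(y)*sin(2*y*exp(y))/3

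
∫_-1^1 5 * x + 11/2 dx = 11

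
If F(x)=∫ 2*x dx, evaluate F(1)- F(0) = 1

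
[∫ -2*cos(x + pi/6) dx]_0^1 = 1 - 2*sin(pi/6 + 1)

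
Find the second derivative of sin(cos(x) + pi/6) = -sin(x)^2*sin(cos(x) + pi/6) - cos(x)*cos(cos(x) + pi/6)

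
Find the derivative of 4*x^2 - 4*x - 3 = 8*x - 4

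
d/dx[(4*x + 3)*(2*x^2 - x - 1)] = 24*x^2 + 4*x - 7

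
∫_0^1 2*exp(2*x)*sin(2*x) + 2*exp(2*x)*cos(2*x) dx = exp(2)*sin(2)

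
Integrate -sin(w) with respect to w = cos(w) + C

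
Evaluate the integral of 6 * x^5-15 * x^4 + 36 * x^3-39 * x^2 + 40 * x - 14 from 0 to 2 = 60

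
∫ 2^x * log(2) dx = 2^x + C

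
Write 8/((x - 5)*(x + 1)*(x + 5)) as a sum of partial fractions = 1/(5*(x + 5)) - 1/(3*(x + 1)) + 2/(15*(x - 5))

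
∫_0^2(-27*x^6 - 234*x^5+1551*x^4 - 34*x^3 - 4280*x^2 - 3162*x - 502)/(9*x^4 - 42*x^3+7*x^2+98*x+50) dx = -112 - log(50) + log(82)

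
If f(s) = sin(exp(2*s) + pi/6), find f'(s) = 2*exp(2*s)*cos(exp(2*s) + pi/6)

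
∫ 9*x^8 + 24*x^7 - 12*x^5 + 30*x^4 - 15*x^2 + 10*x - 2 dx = x^9 + 3*x^8 - 2*x^6 + 6*x^5 - 5*x^3 + 5*x^2 - 2*x + C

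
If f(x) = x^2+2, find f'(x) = 2*x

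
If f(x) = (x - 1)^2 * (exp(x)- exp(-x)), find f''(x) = (x^2*exp(2*x) - x^2 + 2*x*exp(2*x) + 6*x - exp(2*x) - 7)*exp(-x)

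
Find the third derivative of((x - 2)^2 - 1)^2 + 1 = 24*x - 48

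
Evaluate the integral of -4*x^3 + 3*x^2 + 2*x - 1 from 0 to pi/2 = (-1 + pi/2)^2*(-pi^2/4 - pi/2)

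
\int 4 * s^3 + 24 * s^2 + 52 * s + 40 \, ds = s^4 + 8*s^3 + 26*s^2 + 40*s + C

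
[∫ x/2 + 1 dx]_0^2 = 3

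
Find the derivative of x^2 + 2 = 2*x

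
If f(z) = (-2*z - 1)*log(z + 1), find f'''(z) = (2*z + 4)/(z^3 + 3*z^2 + 3*z + 1)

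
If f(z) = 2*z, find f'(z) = 2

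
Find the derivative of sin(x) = cos(x)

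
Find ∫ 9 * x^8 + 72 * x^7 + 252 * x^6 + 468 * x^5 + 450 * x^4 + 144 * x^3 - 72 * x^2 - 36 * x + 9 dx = x^9 + 9*x^8 + 36*x^7 + 78*x^6 + 90*x^5 + 36*x^4 - 24*x^3 - 18*x^2 + 9*x + C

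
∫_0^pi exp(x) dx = -1 + exp(pi)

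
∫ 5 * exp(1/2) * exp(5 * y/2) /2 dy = exp(5*y/2 + 1/2) + C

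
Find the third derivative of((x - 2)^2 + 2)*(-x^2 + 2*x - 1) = 36 - 24*x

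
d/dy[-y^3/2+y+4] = 1 - 3*y^2/2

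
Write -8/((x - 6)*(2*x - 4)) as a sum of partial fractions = 1/(x - 2) - 1/(x - 6)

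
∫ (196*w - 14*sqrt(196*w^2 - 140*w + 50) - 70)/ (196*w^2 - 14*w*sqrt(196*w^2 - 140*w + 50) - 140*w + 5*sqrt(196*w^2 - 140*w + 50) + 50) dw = log(-14*w/5 + sqrt((14*w - 5)^2 + 25)/5 + 1) + C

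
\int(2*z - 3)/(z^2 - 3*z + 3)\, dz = log(z^2 - 3*z + 3) + C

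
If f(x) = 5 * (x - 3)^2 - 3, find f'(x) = 10*x - 30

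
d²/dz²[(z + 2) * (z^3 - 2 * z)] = 12*z^2 + 12*z - 4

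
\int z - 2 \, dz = z^2/2 - 2*z + C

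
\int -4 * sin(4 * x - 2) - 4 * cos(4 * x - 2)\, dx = -sin(4*x - 2) + cos(4*x - 2) + C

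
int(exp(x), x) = exp(x) + C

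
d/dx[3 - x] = -1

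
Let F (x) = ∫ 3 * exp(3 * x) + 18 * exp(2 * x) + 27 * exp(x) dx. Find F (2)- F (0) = -64 + (3 + exp(2))^3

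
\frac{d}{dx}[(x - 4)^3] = 3*x^2 - 24*x + 48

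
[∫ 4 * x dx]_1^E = -2 + 2*exp(2)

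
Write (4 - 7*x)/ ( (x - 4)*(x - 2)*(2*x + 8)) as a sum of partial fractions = 1/(3*(x + 4)) + 5/(12*(x - 2)) - 3/(4*(x - 4))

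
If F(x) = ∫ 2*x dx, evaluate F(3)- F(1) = 8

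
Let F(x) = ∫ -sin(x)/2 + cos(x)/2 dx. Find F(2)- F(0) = -1/2 + cos(2)/2 + sin(2)/2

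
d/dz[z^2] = 2*z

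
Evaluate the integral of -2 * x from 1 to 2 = -3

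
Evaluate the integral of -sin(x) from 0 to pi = -2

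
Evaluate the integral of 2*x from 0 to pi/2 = pi^2/4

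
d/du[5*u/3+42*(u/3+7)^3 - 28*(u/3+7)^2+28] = 14*u^2/3 + 1708*u/9 + 1929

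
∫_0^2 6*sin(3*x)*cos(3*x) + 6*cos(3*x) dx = (sin(6) + 2)*sin(6)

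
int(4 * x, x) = 2*x^2 + C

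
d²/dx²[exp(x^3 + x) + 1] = 9*x^4*exp(x^3 + x) + 6*x^2*exp(x^3 + x) + 6*x*exp(x^3 + x) + exp(x^3 + x)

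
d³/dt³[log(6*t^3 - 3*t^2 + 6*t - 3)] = (48*t^6 - 48*t^5 - 24*t^4 + 140*t^3 - 24*t^2 + 12*t + 16)/(8*t^9 - 12*t^8 + 30*t^7 - 37*t^6 + 42*t^5 - 39*t^4 + 26*t^3 - 15*t^2 + 6*t - 1)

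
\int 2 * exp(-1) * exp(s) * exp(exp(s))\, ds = 2*exp(exp(s) - 1) + C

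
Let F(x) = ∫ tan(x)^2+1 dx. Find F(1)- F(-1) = 2*tan(1)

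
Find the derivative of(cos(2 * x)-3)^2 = 12*sin(2*x) - 2*sin(4*x)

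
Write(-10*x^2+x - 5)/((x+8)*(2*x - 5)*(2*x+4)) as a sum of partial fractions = -130/(189*(2*x - 5)) - 653/(252*(x + 8)) + 47/(108*(x + 2))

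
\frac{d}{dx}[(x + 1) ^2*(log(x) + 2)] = (2*x^2*log(x) + 5*x^2 + 2*x*log(x) + 6*x + 1)/x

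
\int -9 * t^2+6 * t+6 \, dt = -3*t^3 + 3*t^2 + 6*t + C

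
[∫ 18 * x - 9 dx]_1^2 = 18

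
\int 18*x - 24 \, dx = 9*x^2 - 24*x + C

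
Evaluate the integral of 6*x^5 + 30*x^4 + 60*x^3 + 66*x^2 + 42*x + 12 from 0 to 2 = 780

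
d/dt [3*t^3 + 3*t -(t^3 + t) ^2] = -6*t^5 - 8*t^3 + 9*t^2 - 2*t + 3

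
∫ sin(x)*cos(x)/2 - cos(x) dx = (sin(x) - 4)*sin(x)/4 + C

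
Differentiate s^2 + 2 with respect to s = 2*s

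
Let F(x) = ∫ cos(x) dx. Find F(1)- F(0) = sin(1)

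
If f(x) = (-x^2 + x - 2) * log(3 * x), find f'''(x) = (-2*x^2 - x - 4)/x^3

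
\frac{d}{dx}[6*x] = 6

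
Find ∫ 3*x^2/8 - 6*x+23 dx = x^3/8 - 3*x^2 + 23*x + C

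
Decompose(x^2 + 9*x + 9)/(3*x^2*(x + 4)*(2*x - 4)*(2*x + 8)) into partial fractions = 19/(3456*(x + 4)) + 11/(1152*(x + 4)^2) + 31/(1728*(x - 2)) - 3/(128*x) - 3/(128*x^2)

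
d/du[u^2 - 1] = 2*u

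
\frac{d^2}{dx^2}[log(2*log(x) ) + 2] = (-log(x) - 1)/(x^2*log(x)^2)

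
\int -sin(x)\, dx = cos(x) + C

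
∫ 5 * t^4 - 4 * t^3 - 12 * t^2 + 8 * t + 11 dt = t^5 - t^4 - 4*t^3 + 4*t^2 + 11*t + C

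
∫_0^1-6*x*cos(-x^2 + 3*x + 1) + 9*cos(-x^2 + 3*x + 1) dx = -3*sin(1) + 3*sin(3)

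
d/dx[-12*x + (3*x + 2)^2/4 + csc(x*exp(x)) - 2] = -x*exp(x)*cot(x*exp(x))*csc(x*exp(x)) + 9*x/2 - exp(x)*cot(x*exp(x))*csc(x*exp(x)) - 9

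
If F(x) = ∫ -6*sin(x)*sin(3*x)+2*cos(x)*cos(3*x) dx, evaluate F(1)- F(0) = 2*sin(1)*cos(3)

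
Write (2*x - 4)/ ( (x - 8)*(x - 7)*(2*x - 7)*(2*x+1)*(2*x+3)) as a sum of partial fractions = -7/(1615*(2*x + 3)) + 1/(204*(2*x + 1)) + 1/(420*(2*x - 7)) - 2/(357*(x - 7)) + 4/(969*(x - 8))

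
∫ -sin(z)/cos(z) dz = log(-cos(z)) + C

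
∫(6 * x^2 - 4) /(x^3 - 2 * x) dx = 2*log(x*(x^2 - 2)) + C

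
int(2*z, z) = z^2 + C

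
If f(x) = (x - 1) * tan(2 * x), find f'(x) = 2*x/cos(2*x)^2 + tan(2*x) - 2/cos(2*x)^2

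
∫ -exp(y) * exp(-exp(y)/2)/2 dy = exp(-exp(y)/2) + C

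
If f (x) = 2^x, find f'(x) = 2^x*log(2)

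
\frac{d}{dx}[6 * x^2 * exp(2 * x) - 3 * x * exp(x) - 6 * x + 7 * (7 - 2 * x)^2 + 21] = 12*x^2*exp(2*x) + 12*x*exp(2*x) - 3*x*exp(x) + 56*x - 3*exp(x) - 202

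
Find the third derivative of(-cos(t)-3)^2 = 2*(4*cos(t) + 3)*sin(t)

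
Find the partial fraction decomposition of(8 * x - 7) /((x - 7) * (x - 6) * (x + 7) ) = -9/(26*(x + 7)) - 41/(13*(x - 6)) + 7/(2*(x - 7))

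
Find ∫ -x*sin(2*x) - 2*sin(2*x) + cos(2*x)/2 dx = (x/2 + 1)*cos(2*x) + C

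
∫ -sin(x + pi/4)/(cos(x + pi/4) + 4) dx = log(cos(x + pi/4) + 4) + C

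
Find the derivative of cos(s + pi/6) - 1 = -sin(s + pi/6)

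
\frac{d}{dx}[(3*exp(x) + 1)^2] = 18*exp(2*x) + 6*exp(x)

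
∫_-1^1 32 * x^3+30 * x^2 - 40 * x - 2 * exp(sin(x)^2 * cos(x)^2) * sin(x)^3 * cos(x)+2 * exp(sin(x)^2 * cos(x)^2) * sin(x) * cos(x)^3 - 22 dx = -24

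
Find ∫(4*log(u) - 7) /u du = (2*log(u) - 7)*log(u) + C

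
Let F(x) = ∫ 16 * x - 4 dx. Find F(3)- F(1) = 56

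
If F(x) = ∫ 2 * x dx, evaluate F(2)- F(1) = 3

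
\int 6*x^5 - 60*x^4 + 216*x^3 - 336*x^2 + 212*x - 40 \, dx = x^6 - 12*x^5 + 54*x^4 - 112*x^3 + 106*x^2 - 40*x + C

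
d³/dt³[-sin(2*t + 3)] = 8*cos(2*t + 3)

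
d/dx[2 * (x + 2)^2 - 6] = 4*x + 8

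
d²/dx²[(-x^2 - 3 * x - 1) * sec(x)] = (x^2 - 2*x^2/cos(x)^2 - 4*x*sin(x)/cos(x) + 3*x - 6*x/cos(x)^2 - 6*sin(x)/cos(x) - 1 - 2/cos(x)^2)/cos(x)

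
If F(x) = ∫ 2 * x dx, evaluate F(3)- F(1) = 8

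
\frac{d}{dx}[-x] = -1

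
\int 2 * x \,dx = x^2 + C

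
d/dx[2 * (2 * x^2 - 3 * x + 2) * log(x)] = (8*x^2*log(x) + 4*x^2 - 6*x*log(x) - 6*x + 4)/x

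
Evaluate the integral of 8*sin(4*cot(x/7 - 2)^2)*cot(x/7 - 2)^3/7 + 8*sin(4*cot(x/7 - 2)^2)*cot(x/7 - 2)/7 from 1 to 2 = -cos(4*cot(13/7)^2) + cos(4*cot(12/7)^2)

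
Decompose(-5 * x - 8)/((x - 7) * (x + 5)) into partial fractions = -17/(12*(x + 5)) - 43/(12*(x - 7))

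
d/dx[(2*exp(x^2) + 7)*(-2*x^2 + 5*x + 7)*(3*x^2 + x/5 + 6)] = -24*x^5*exp(x^2) + 292*x^4*exp(x^2)/5 - 8*x^3*exp(x^2) - 168*x^3 + 1066*x^2*exp(x^2)/5 + 1533*x^2/5 + 208*x*exp(x^2) + 140*x + 314*exp(x^2)/5 + 1099/5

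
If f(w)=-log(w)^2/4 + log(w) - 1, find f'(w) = (2 - log(w))/(2*w)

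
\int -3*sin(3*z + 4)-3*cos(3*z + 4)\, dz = sqrt(2)*cos(3*z + pi/4 + 4) + C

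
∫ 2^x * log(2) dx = 2^x + C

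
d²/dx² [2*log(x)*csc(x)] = 2*(-x^2*log(x) + 2*x^2*log(x)/sin(x)^2 - 2*x*cos(x)/sin(x) - 1)/(x^2*sin(x))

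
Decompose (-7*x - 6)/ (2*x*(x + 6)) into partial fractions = -3/(x + 6) - 1/(2*x)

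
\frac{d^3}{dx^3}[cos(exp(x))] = (exp(2*x)*sin(exp(x)) - 3*exp(x)*cos(exp(x)) - sin(exp(x)))*exp(x)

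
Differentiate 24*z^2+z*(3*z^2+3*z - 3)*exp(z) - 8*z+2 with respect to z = 3*z^3*exp(z) + 12*z^2*exp(z) + 3*z*exp(z) + 48*z - 3*exp(z) - 8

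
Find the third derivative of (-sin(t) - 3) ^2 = -2*(4*sin(t) + 3)*cos(t)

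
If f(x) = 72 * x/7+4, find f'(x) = 72/7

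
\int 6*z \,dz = 3*z^2 + C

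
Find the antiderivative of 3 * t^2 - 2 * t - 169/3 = t^3 - t^2 - 169*t/3 + C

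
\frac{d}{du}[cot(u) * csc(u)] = 1/sin(u) - 2/sin(u)^3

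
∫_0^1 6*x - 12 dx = -9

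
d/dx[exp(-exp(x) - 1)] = -exp(x - exp(x) - 1)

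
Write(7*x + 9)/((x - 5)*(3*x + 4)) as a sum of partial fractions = 1/(19*(3*x + 4)) + 44/(19*(x - 5))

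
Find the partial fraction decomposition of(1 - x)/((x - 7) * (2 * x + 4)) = -1/(6*(x + 2)) - 1/(3*(x - 7))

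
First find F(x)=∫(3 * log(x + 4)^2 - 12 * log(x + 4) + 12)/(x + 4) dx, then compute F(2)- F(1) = (-2 + log(6))^3 - (-2 + log(5))^3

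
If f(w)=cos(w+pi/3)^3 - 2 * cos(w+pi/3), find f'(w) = -3*sin(w + pi/3)*cos(w + pi/3)^2 + 2*sin(w + pi/3)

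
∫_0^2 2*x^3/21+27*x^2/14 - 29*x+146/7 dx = -226/21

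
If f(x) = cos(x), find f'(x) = -sin(x)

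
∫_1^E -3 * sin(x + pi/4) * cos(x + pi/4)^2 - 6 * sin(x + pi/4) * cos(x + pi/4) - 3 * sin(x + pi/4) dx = -(cos(pi/4 + 1) + 1)^3 + (cos(pi/4 + E) + 1)^3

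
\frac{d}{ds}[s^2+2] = 2*s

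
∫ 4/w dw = 4*log(2*w) + C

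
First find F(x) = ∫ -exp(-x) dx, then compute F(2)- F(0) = -1 + exp(-2)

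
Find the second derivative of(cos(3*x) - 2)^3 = -459*cos(3*x)/4 + 108*cos(6*x) - 81*cos(9*x)/4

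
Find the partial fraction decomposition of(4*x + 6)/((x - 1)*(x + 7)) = 11/(4*(x + 7)) + 5/(4*(x - 1))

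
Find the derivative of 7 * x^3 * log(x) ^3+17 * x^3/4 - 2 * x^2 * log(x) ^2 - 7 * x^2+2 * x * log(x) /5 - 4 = 21*x^2*log(x)^3 + 21*x^2*log(x)^2 + 51*x^2/4 - 4*x*log(x)^2 - 4*x*log(x) - 14*x + 2*log(x)/5 + 2/5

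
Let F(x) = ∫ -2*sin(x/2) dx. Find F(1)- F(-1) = 0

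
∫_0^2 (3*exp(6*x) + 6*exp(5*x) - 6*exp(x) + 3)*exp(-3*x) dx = -1 + (-exp(-2) + 1 + exp(2))^3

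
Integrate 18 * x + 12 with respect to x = 9*x^2 + 12*x + C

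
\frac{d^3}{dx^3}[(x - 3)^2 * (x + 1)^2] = 24*x - 24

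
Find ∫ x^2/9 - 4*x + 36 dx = x^3/27 - 2*x^2 + 36*x + C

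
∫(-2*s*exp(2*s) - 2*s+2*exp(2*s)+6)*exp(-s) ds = -4*(s - 2)*sinh(s) + C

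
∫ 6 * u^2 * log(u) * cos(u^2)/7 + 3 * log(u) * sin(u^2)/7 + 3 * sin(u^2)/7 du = 3*u*log(u)*sin(u^2)/7 + C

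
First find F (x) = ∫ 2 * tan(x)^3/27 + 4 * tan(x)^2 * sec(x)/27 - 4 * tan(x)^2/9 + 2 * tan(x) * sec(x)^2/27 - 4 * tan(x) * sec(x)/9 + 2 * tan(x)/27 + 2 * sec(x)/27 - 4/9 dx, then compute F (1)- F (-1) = 8*(-3*sin(2) + sin(1))/(27*(cos(2) + 1))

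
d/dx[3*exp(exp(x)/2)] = 3*exp(x + exp(x)/2)/2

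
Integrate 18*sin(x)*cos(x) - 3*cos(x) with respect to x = 3*(3*sin(x) - 1)*sin(x) + C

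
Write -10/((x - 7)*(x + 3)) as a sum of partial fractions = 1/(x + 3) - 1/(x - 7)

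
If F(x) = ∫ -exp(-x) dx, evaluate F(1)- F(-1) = -E + exp(-1)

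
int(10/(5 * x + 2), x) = 2*log(5*x + 2) + C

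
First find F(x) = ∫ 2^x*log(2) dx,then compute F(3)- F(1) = 6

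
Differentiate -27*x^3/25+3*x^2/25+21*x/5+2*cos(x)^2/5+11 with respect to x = -81*x^2/25 + 6*x/25 - 2*sin(2*x)/5 + 21/5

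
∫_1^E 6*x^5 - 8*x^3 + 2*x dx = (-E + exp(3))^2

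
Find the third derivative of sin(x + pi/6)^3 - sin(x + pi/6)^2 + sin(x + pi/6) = -21*sin(x + pi/6)^2*cos(x + pi/6) + 4*sin(2*x + pi/3) + 6*cos(x + pi/6)^3 - cos(x + pi/6)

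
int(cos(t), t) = sin(t) + C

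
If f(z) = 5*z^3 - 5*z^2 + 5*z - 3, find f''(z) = 30*z - 10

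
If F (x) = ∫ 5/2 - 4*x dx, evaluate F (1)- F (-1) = 5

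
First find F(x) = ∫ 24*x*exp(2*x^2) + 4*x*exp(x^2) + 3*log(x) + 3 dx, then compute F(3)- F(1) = -6*exp(2) - 2*E + 9*log(3) + 2*exp(9) + 6*exp(18)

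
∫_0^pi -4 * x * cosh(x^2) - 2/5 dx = -2*sinh(pi^2) - 2*pi/5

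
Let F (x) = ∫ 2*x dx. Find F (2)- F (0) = 4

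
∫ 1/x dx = log(-4*x) + C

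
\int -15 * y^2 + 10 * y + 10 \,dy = -5*y^3 + 5*y^2 + 10*y + C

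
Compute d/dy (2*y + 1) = 2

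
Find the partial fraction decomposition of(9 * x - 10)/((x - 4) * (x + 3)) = 37/(7*(x + 3)) + 26/(7*(x - 4))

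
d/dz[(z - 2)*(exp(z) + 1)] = z*exp(z) - exp(z) + 1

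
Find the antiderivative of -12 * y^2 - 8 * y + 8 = -4*y^3 - 4*y^2 + 8*y + C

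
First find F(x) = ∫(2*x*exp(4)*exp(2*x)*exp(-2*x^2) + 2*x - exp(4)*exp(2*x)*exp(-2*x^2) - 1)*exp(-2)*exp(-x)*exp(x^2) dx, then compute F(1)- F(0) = 0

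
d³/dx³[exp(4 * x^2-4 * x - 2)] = (512*x^3 - 768*x^2 + 576*x - 160)*exp(4*x^2 - 4*x - 2)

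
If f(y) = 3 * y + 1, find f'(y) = 3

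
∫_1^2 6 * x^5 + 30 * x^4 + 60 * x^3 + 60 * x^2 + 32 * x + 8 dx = 670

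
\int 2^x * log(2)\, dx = 2^x + C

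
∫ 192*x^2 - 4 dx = 64*x^3 - 4*x + C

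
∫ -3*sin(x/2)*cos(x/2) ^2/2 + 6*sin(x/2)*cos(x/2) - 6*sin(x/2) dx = (cos(x/2) - 2)^3 + C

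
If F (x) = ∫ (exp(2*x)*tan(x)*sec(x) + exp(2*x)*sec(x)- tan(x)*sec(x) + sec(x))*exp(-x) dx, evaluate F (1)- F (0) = (E - exp(-1))*sec(1)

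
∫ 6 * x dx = 3*x^2 + C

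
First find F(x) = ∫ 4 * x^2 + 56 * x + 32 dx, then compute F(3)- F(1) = 968/3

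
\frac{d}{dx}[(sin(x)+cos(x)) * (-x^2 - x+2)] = x^2*sin(x) - x^2*cos(x) - x*sin(x) - 3*x*cos(x) - 3*sin(x) + cos(x)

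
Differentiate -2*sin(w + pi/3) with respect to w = -2*cos(w + pi/3)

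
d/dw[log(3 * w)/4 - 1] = 1/(4*w)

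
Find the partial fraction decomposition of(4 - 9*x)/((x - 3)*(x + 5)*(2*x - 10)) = 49/(160*(x + 5)) + 23/(32*(x - 3)) - 41/(40*(x - 5))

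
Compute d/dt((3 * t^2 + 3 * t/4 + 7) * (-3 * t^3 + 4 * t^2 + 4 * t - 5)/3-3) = -15*t^4 + 13*t^3 - 6*t^2 + 32*t/3 + 97/12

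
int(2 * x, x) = x^2 + C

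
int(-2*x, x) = -x^2 + C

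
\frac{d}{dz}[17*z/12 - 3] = 17/12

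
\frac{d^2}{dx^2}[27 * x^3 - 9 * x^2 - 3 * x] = 162*x - 18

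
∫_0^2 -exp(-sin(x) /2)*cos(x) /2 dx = -1 + exp(-sin(2)/2)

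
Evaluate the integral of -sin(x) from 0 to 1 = -1 + cos(1)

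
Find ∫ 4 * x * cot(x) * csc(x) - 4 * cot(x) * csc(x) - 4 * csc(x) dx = (4 - 4*x)*csc(x) + C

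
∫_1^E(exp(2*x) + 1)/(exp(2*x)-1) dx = -log(-3*exp(-1) + 3*E) + log(-3*exp(-E) + 3*exp(E))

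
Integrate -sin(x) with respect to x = cos(x) + C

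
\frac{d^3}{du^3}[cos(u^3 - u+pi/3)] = 27*u^6*sin(u^3 - u + pi/3) - 27*u^4*sin(u^3 - u + pi/3) - 54*u^3*cos(u^3 - u + pi/3) + 9*u^2*sin(u^3 - u + pi/3) + 18*u*cos(u^3 - u + pi/3) - 7*sin(u^3 - u + pi/3)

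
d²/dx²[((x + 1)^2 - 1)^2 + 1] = 12*x^2 + 24*x + 8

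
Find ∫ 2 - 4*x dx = -2*x^2 + 2*x + C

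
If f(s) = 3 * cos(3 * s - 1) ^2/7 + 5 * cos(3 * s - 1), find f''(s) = -45*cos(3*s - 1) - 54*cos(6*s - 2)/7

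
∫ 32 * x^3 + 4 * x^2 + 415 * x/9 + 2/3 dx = 8*x^4 + 4*x^3/3 + 415*x^2/18 + 2*x/3 + C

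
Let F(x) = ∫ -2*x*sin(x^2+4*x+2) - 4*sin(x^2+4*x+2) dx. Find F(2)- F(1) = -cos(7) + cos(14)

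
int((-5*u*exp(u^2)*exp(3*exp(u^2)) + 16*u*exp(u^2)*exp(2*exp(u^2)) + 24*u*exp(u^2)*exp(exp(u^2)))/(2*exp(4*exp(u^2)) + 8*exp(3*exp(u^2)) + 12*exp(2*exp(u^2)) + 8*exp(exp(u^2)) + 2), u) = (24*(exp(exp(u^2)) + 1)^2 - 16*(exp(exp(u^2)) + 1)*exp(exp(u^2)) + exp(2*exp(u^2)))*exp(exp(u^2))/(4*(exp(exp(u^2)) + 1)^3) + C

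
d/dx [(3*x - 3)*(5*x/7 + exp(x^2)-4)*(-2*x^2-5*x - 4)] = -12*x^4*exp(x^2) - 18*x^3*exp(x^2) - 120*x^3/7 - 12*x^2*exp(x^2) + 369*x^2/7 + 6*x*exp(x^2) + 534*x/7 + 3*exp(x^2) - 24/7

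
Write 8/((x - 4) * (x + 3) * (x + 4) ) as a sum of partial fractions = 1/(x + 4) - 8/(7*(x + 3)) + 1/(7*(x - 4))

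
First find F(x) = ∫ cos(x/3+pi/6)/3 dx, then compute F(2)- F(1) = -sin((2 + pi)/6) + sin((pi + 4)/6)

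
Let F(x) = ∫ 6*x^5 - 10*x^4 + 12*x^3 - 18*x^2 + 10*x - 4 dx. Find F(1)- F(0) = -3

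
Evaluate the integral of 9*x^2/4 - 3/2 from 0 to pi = -3*pi/2 + 3*pi^3/4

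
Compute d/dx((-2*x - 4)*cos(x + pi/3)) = 2*x*sin(x + pi/3) + 4*sin(x + pi/3) - 2*cos(x + pi/3)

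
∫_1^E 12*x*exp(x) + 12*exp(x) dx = -12*E + 12*exp(1 + E)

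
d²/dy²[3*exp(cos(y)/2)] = 3*(sin(y)^2 - 2*cos(y))*exp(cos(y)/2)/4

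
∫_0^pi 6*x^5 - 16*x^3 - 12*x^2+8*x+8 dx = -4 + (-2*pi - 2 + pi^3)^2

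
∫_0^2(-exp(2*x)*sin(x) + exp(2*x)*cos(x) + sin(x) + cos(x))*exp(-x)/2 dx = (-exp(-2) + exp(2))*cos(2)/2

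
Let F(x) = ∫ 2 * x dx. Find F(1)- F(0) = 1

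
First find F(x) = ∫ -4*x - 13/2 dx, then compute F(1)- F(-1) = -13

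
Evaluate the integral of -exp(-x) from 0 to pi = -1 + exp(-pi)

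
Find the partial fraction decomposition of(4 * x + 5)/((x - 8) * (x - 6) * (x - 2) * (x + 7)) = 23/(1755*(x + 7)) + 13/(216*(x - 2)) - 29/(104*(x - 6)) + 37/(180*(x - 8))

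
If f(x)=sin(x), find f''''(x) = sin(x)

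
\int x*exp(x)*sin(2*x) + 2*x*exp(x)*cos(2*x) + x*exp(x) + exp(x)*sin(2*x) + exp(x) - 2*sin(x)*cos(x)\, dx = x*exp(x)*sin(2*x) + x*exp(x) + cos(x)^2 + C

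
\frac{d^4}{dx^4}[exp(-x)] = exp(-x)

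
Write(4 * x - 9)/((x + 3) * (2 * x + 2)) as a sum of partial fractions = 21/(4*(x + 3)) - 13/(4*(x + 1))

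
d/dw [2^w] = 2^w*log(2)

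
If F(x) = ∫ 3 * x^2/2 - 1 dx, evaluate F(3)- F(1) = 11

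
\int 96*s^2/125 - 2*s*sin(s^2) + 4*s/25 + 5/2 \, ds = 32*s^3/125 + 2*s^2/25 + 5*s/2 + cos(s^2) + C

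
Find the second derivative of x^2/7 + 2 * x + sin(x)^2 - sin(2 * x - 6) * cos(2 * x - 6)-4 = 8*sin(4*(x - 3)) + 2*cos(2*x) + 2/7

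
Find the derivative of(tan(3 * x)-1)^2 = 6*(sin(3*x)/cos(3*x) - 1)/cos(3*x)^2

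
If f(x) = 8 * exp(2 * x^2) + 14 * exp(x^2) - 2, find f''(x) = 128*x^2*exp(2*x^2) + 56*x^2*exp(x^2) + 32*exp(2*x^2) + 28*exp(x^2)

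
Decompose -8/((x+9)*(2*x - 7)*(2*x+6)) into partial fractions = -16/(325*(2*x - 7)) - 2/(75*(x + 9)) + 2/(39*(x + 3))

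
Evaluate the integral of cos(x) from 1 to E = -sin(1) + sin(E)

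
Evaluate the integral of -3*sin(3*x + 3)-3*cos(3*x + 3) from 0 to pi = 2*sin(3) - 2*cos(3)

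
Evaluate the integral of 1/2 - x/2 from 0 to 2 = 0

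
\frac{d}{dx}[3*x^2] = 6*x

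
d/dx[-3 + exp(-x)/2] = -exp(-x)/2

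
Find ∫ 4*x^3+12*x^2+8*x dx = x^4 + 4*x^3 + 4*x^2 + C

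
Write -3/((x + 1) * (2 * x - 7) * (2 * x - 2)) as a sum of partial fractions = -2/(15*(2*x - 7)) - 1/(12*(x + 1)) + 3/(20*(x - 1))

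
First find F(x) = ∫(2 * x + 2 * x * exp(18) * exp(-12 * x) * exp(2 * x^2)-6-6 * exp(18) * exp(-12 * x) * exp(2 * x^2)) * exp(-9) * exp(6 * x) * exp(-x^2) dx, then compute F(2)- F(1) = -exp(4) - exp(-1) + exp(-4) + E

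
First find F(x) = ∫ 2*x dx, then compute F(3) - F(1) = 8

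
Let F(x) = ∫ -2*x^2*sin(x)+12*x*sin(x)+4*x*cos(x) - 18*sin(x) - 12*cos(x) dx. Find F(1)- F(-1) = -24*cos(1)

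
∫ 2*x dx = x^2 + C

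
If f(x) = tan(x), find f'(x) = cos(x)^(-2)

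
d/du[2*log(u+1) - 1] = 2/(u + 1)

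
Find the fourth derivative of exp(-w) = exp(-w)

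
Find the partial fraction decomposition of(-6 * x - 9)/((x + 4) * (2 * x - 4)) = -5/(4*(x + 4)) - 7/(4*(x - 2))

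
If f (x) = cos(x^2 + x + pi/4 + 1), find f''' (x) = 8*x^3*sin(x^2 + x + pi/4 + 1) + 12*x^2*sin(x^2 + x + pi/4 + 1) + 6*x*sin(x^2 + x + pi/4 + 1) - 12*x*cos(x^2 + x + pi/4 + 1) + sin(x^2 + x + pi/4 + 1) - 6*cos(x^2 + x + pi/4 + 1)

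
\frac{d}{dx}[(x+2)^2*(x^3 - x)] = 5*x^4 + 16*x^3 + 9*x^2 - 8*x - 4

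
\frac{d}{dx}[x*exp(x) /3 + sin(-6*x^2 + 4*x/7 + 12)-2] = x*exp(x)/3 - 12*x*cos(-6*x^2 + 4*x/7 + 12) + exp(x)/3 + 4*cos(-6*x^2 + 4*x/7 + 12)/7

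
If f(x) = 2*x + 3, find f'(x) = 2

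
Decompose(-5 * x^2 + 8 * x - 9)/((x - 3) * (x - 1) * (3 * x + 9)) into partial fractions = -13/(12*(x + 3)) + 1/(4*(x - 1)) - 5/(6*(x - 3))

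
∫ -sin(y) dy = cos(y) + C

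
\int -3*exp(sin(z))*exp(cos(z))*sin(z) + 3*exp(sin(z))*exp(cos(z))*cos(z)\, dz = 3*exp(sqrt(2)*sin(z + pi/4)) + C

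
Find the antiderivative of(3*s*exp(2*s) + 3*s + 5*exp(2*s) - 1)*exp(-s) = 2*(3*s + 2)*sinh(s) + C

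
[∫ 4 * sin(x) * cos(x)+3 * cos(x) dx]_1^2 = -3*sin(1) + cos(2) - cos(4) + 3*sin(2)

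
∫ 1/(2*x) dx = log(2*x)/2 + C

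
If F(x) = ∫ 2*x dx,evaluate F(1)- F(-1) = 0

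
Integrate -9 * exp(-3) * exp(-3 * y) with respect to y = 3*exp(-3*y - 3) + C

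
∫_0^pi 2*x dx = pi^2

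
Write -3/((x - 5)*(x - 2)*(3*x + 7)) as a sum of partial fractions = -27/(286*(3*x + 7)) + 1/(13*(x - 2)) - 1/(22*(x - 5))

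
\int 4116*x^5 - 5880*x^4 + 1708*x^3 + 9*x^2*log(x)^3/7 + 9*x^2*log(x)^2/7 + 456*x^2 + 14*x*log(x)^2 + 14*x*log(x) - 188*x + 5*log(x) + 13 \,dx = x*(4802*x^5 - 8232*x^4 + 2989*x^3 + 3*x^2*log(x)^3 + 1064*x^2 + 49*x*log(x)^2 - 658*x + 35*log(x) + 56)/7 + C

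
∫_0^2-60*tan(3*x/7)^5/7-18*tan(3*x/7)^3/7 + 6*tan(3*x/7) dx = -5*tan(6/7)^4 + 7*tan(6/7)^2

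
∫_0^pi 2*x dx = pi^2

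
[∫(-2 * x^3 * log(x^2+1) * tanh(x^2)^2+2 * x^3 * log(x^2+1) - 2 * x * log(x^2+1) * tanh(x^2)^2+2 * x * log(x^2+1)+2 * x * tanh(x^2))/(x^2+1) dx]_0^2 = log(5)*tanh(4)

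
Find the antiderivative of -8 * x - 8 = -4*x^2 - 8*x + C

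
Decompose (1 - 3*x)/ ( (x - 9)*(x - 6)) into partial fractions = 17/(3*(x - 6)) - 26/(3*(x - 9))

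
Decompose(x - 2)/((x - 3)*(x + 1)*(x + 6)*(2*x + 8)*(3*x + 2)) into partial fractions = 27/(440*(3*x + 2)) - 1/(360*(x + 6)) + 1/(140*(x + 4)) - 1/(40*(x + 1)) + 1/(5544*(x - 3))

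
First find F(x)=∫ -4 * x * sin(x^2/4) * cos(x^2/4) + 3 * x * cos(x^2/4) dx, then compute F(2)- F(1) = -2*cos(1/2) - 6*sin(1/4) + 2*cos(2) + 6*sin(1)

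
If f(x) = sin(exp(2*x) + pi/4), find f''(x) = 4*(-exp(2*x)*sin(exp(2*x) + pi/4) + cos(exp(2*x) + pi/4))*exp(2*x)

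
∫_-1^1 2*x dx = 0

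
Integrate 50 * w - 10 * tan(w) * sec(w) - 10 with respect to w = 25*w^2 - 10*w - 10*sec(w) + C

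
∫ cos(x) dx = sin(x) + C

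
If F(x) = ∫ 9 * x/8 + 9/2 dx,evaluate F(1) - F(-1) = 9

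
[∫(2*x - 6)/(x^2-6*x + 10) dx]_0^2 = -log(10) + log(2)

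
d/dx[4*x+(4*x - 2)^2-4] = 32*x - 12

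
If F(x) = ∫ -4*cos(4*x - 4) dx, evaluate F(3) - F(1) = -sin(8)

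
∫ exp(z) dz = exp(z) + C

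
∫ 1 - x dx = -x^2/2 + x + C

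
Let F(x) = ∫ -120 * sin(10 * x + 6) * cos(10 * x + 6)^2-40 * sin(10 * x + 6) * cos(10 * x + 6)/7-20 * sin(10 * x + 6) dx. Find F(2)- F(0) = -5*cos(6) + cos(78) - cos(18) - cos(12)/7 + cos(52)/7 + 5*cos(26)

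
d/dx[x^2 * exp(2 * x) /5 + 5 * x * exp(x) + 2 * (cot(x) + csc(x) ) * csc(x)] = 2*x^2*exp(2*x)/5 + 2*x*exp(2*x)/5 + 5*x*exp(x) + 5*exp(x) + 2/sin(x) - 4*cos(x)/sin(x)^3 - 4/sin(x)^3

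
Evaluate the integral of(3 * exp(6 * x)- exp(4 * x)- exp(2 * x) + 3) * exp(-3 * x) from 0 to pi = -2*exp(-pi) + 2*exp(pi) + (-exp(-pi) + exp(pi))^3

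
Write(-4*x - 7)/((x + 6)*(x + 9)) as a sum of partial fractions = -29/(3*(x + 9)) + 17/(3*(x + 6))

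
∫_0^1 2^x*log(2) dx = 1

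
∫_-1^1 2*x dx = 0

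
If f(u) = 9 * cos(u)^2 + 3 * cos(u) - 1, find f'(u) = -3*(6*cos(u) + 1)*sin(u)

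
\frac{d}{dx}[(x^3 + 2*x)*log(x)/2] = 3*x^2*log(x)/2 + x^2/2 + log(x) + 1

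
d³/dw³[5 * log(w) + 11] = 10/w^3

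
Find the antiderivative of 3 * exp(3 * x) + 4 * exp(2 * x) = (exp(x) + 2)*exp(2*x) + C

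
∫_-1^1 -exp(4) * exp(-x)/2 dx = -exp(5)/2 + exp(3)/2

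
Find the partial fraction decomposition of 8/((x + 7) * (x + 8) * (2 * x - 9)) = 32/(575*(2*x - 9)) + 8/(25*(x + 8)) - 8/(23*(x + 7))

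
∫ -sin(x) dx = cos(x) + C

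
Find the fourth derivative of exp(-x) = exp(-x)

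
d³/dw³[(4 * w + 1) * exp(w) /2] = 2*w*exp(w) + 13*exp(w)/2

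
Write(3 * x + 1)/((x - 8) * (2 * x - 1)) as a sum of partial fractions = -1/(3*(2*x - 1)) + 5/(3*(x - 8))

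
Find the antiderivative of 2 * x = x^2 + C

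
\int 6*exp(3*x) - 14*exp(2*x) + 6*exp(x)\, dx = (2*exp(2*x) - 7*exp(x) + 6)*exp(x) + C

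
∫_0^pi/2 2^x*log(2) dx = -1 + 2^(pi/2)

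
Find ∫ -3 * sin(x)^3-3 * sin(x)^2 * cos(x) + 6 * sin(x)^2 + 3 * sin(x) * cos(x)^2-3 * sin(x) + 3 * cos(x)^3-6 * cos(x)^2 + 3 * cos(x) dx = (sqrt(2)*sin(x + pi/4) - 1)^3 + C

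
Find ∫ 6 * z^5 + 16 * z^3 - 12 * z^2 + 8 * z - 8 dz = z^6 + 4*z^4 - 4*z^3 + 4*z^2 - 8*z + C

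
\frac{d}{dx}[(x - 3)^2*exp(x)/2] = x^2*exp(x)/2 - 2*x*exp(x) + 3*exp(x)/2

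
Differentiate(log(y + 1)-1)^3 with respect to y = (3*log(y + 1)^2 - 6*log(y + 1) + 3)/(y + 1)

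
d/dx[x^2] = 2*x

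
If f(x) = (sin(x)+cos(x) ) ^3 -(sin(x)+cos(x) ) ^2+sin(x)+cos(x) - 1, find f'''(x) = -27*sqrt(2)*sin(3*x + pi/4)/2 + 8*cos(2*x) - 5*sqrt(2)*cos(x + pi/4)/2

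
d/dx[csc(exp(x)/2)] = -exp(x)*cot(exp(x)/2)*csc(exp(x)/2)/2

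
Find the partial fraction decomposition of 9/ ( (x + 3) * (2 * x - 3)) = 2/(2*x - 3) - 1/(x + 3)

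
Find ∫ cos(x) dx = sin(x) + C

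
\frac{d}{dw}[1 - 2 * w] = -2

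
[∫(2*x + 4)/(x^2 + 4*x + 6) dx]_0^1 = -log(6) + log(11)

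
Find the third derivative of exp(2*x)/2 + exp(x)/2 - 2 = 4*exp(2*x) + exp(x)/2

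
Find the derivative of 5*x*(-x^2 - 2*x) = -15*x^2 - 20*x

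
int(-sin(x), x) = cos(x) + C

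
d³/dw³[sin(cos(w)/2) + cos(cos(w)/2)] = sqrt(2)*(sin(w)^2*cos(cos(w)/2 + pi/4) - 6*sin(cos(w)/2 + pi/4)*cos(w) + 4*cos(cos(w)/2 + pi/4))*sin(w)/8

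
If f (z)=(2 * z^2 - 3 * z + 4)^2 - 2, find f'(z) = 16*z^3 - 36*z^2 + 50*z - 24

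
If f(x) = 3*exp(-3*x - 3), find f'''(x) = -81*exp(-3*x - 3)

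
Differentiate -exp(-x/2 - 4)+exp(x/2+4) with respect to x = (exp(x + 8) + 1)*exp(-x/2 - 4)/2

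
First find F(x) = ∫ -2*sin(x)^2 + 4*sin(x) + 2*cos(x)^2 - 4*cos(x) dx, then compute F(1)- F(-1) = 4*(-2 + cos(1))*sin(1)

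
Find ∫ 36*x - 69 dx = 18*x^2 - 69*x + C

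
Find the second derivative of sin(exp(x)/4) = (-exp(x)*sin(exp(x)/4) + 4*cos(exp(x)/4))*exp(x)/16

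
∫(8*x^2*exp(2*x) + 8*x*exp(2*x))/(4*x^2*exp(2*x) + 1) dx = log(4*x^2*exp(2*x) + 1) + C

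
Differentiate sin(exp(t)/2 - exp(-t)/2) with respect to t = (exp(2*t) + 1)*exp(-t)*cos(exp(t)/2 - exp(-t)/2)/2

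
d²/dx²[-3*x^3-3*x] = -18*x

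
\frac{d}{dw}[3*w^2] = 6*w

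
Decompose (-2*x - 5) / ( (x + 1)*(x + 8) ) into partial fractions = -11/(7*(x + 8)) - 3/(7*(x + 1))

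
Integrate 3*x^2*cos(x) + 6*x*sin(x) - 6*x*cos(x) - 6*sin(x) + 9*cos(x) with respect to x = (3*(x - 1)^2 + 6)*sin(x) + C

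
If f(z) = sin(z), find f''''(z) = sin(z)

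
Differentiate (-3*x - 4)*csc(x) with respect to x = 3*x*cot(x)*csc(x) + 4*cot(x)*csc(x) - 3*csc(x)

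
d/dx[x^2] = 2*x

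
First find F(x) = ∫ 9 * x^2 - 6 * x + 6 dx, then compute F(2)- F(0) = 24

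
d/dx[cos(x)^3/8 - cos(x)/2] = 3*sin(x)^3/8 + sin(x)/8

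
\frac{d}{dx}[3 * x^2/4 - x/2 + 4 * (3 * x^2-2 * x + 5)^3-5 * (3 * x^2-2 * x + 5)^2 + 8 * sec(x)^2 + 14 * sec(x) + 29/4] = 648*x^5 - 1080*x^4 + 2556*x^3 - 2076*x^2 + 3883*x/2 + 16*tan(x)*sec(x)^2 + 14*tan(x)*sec(x) - 1001/2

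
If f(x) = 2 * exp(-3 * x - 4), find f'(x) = -6*exp(-3*x - 4)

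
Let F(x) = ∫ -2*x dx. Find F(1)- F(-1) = 0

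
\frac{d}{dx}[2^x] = 2^x*log(2)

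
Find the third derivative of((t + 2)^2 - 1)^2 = 24*t + 48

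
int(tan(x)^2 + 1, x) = tan(x) + C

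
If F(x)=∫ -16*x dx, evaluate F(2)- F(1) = -24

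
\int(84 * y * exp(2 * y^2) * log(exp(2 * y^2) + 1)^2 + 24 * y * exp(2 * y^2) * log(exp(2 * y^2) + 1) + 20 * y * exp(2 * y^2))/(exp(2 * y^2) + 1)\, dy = (7*log(exp(2*y^2) + 1)^2 + 3*log(exp(2*y^2) + 1) + 5)*log(exp(2*y^2) + 1) + C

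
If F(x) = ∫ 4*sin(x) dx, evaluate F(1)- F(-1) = 0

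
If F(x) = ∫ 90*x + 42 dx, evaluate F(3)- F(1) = 444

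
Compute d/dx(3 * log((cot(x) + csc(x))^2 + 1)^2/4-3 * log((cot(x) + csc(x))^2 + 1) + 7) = -3*log((cos(x) + 1)/sin(x)^2)/(2*tan(x)) - 3*log((cos(x) + 1)/sin(x)^2)/(2*sin(x)) - 3*log(2)/(2*tan(x)) + 3/tan(x) - 3*log(2)/(2*sin(x)) + 3/sin(x)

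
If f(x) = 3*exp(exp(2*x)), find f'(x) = 6*exp(2*x + exp(2*x))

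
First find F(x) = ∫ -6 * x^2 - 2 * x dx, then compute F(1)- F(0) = -3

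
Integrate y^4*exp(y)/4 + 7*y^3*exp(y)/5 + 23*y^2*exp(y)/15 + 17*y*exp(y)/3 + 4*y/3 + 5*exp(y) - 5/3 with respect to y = y*(40*y + (15*y^3 + 24*y^2 + 20*y + 300)*exp(y) - 100)/60 + C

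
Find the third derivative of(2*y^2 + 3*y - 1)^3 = 960*y^3 + 2160*y^2 + 1008*y - 54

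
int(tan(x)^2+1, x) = tan(x) + C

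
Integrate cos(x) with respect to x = sin(x) + C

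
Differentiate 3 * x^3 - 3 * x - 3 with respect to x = 9*x^2 - 3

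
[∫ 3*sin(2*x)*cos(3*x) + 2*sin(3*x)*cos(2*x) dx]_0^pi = 0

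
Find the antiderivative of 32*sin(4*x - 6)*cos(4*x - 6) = 4*sin(4*x - 6)^2 + C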